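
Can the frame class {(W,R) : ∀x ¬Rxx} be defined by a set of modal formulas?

No — not modally definable

Modal frame validity is preserved under surjective bounded morphisms.
The 4-cycle (worlds s,t,u,v with s→t→u→v→s) is irreflexive, and the map sending every world to a single reflexive point • is a surjective bounded morphism (forth: every edge maps to (•,•); back: every world has a successor). So any modal formula valid on the 4-cycle is also valid on the reflexive point, which is not irreflexive.
So no modal formula (or set of formulas) defines exactly the irreflexive frames.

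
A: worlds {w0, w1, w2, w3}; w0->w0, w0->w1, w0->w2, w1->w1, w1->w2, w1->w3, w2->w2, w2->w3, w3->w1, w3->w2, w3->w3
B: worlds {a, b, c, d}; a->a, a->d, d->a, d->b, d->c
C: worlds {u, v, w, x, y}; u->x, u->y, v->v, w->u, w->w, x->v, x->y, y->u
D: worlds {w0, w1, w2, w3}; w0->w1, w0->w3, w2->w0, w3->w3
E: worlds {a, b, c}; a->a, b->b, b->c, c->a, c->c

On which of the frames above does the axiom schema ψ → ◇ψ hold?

A, E

Frame correspondent (Sahlqvist): ∀x Rxx — i.e. reflexivity.
A: condition met.
B: fails — world b does not see itself.
C: fails — world u does not see itself.
D: fails — world w0 does not see itself.
E: condition met.
Valid on: A, E.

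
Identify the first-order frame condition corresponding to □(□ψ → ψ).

Suppose □(□ψ→ψ) is valid. Take Rxy and set V(ψ)={w : Ryw}. Then at y, □ψ holds; since □(□ψ→ψ) at x, □ψ→ψ at y, so ψ at y, i.e. Ryy.

Shift-reflexivity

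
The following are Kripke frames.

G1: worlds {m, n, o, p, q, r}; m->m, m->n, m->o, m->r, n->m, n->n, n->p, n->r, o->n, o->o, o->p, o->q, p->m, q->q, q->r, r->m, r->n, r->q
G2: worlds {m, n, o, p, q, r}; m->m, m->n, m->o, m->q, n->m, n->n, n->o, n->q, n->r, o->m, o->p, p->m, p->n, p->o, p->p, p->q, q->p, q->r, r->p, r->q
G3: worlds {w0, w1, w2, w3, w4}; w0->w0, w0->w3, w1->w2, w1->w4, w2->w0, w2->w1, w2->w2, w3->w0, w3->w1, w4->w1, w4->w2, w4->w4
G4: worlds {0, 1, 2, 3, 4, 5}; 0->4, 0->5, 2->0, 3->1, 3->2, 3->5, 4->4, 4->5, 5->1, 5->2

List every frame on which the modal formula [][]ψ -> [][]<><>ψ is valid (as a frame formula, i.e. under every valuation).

G1, G2, G3

The schema corresponds to a generalized confluence (Geach) condition: forall x forall z (x R^2 z -> exists w (x R^2 w & z R^2 w)).
G1: holds.
G2: holds.
G3: holds.
G4: fails — 0R²1 but no w with 0R²w and 1R²w.
Valid on: G1, G2, G3.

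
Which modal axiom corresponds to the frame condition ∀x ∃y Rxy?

A defining formula is □p → ◇p (the D axiom).
Suppose □p→◇p is valid. At any x set V(p)=W. Then □p at x, so ◇p at x, so x has a successor.

□p → ◇p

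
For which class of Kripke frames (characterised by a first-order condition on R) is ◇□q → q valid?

This schema is equivalent to the B axiom q → □◇q.
Its frame correspondent is symmetry — ∀x ∀y (Rxy → Ryx).

symmetry: ∀x ∀y (Rxy → Ryx)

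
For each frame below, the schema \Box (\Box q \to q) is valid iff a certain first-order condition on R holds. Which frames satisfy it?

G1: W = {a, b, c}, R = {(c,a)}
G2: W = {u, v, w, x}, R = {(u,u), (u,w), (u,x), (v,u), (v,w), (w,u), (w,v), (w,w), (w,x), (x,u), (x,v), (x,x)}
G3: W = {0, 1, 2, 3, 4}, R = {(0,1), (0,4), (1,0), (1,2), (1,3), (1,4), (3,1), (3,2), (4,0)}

none

The schema corresponds to shift-reflexivity: \forall x \forall y (Rxy \to Ryy).
G1: fails — Rca but not Raa.
G2: fails — Rwv but not Rvv.
G3: fails — R10 but not R00.
Valid on no frame.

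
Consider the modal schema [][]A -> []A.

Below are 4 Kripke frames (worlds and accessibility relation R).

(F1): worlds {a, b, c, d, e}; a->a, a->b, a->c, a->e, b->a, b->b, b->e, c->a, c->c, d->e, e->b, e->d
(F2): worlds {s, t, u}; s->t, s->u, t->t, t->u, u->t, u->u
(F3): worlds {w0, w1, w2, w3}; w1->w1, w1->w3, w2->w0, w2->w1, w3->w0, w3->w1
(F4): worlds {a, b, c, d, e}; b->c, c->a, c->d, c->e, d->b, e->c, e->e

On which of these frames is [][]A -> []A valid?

The schema corresponds to density: forall x forall y (Rxy -> exists z (Rxz & Rzy)).
(F1): fails — Rde but no z with Rdz and Rze.
(F2): condition met.
(F3): fails — Rw3w0 but no z with Rw3z and Rzw0.
(F4): fails — Rbc but no z with Rbz and Rzc.

(F2)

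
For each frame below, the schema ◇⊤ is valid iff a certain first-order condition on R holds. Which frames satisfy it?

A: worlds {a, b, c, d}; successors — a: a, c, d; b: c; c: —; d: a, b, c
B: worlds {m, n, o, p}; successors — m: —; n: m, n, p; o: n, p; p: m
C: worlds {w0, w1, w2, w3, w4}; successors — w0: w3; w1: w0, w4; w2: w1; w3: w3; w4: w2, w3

The schema corresponds to seriality: ∀x ∃y Rxy.
A: fails — world c has no successor.
B: fails — world m has no successor.
C: satisfies the condition.

C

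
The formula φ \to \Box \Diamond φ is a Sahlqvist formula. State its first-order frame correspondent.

Suppose φ→□◇φ is valid. Take Rxy and set V(φ)={x}. Then φ at x, so □◇φ at x, so ◇φ at y, so some z with Ryz has φ; z=x, i.e. Ryx.
The converse is a direct semantic check.
Frame condition: \forall x \forall y (Rxy \to Ryx).

symmetry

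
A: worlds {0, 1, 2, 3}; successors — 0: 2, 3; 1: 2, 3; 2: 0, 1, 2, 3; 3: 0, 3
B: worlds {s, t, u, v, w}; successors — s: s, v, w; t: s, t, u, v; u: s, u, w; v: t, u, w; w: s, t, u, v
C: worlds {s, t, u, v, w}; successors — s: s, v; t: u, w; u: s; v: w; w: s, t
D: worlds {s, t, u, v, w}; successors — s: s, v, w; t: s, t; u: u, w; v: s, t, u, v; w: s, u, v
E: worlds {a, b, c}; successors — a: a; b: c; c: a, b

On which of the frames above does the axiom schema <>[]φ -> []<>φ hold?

The schema corresponds to convergence: forall x forall y forall z (Rxy & Rxz -> exists w (Ryw & Rzw)).
A: condition met.
B: condition met.
C: fails — Rsv and Rss but v and s have no common successor.
D: fails — Rvt and Rvu but t and u have no common successor.
E: fails — Rca and Rcb but a and b have no common successor.

A, B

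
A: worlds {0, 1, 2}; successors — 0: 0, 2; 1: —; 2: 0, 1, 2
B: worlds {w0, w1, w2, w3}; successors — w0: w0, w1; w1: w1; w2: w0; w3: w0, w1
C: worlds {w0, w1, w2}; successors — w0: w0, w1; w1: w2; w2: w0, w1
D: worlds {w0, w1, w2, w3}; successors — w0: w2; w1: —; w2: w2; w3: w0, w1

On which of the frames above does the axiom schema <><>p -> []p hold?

Frame correspondent (Sahlqvist): forall x forall y forall z ((x R^2 y & xRz) -> exists w (y = w & z = w)) — i.e. a generalized confluence (Geach) condition.
A: fails — 0R²0, 0R2 but 0 ≠ 2.
B: fails — w0R²w0, w0Rw1 but w0 ≠ w1.
C: fails — w0R²w0, w0Rw1 but w0 ≠ w1.
D: fails — w3R²w2, w3Rw0 but w2 ≠ w0.

none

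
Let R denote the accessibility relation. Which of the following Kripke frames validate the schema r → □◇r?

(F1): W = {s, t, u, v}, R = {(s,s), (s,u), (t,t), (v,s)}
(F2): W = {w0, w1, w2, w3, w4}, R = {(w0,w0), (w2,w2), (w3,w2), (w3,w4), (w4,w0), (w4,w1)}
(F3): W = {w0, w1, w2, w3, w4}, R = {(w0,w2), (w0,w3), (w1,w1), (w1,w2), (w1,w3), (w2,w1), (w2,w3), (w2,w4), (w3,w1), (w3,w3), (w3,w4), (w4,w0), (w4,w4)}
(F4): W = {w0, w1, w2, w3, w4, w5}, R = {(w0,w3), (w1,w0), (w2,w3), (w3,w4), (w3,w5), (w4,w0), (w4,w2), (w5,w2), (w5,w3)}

This is the axiom for symmetry; its first-order frame correspondent is ∀x ∀y (Rxy → Ryx).
(F1): fails — Rsu but not Rus.
(F2): fails — Rw3w2 but not Rw2w3.
(F3): fails — Rw2w4 but not Rw4w2.
(F4): fails — Rw1w0 but not Rw0w1.

none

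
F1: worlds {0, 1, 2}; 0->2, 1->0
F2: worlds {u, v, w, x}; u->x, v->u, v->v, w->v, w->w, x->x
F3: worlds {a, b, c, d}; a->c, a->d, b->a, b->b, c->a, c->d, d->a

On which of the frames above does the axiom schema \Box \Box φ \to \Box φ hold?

F2

The schema corresponds to density: \forall x \forall y (Rxy \to \exists z (Rxz \wedge Rzy)).
F1: fails — R10 but no z with R1z and Rz0.
F2: ✓.
F3: fails — Rac but no z with Raz and Rzc.
Valid on: F2.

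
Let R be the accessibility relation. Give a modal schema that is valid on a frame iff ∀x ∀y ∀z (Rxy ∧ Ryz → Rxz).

□s → □□s

This is transitivity; the standard corresponding axiom is 4: □s → □□s.
Suppose □s→□□s is valid. Take Rxy, Ryz and set V(s)={w : Rxw}. Then □s at x, so □□s at x, so □s at y, so s at z, i.e. Rxz.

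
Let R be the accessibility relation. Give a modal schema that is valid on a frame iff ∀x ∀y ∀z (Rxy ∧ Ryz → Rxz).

The condition is transitivity. The 4 schema □r → □□r defines it.

□r → □□r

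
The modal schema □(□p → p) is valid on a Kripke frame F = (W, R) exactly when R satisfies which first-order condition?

Shift-reflexivity

Suppose □(□p→p) is valid. Take Rxy and set V(p)={w : Ryw}. Then at y, □p holds; since □(□p→p) at x, □p→p at y, so p at y, i.e. Ryy.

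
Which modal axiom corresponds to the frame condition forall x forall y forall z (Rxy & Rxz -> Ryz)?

◇p → □◇p

This is the Euclidean property; the standard corresponding axiom is 5: ◇p → □◇p.
Suppose ◇p→□◇p is valid. Take Rxy, Rxz and set V(p)={y}. Then ◇p at x, so □◇p at x, so ◇p at z, so some w with Rzw has p; w=y, i.e. Rzy. By symmetry of the argument, Ryz.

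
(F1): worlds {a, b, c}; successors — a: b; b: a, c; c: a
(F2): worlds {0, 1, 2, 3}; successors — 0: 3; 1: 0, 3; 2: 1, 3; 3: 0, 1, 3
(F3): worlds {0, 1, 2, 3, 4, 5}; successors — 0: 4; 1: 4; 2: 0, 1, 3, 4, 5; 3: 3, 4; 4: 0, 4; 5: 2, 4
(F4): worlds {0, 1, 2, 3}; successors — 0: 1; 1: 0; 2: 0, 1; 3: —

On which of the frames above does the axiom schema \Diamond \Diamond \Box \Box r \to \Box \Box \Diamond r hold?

The schema corresponds to a generalized confluence (Geach) condition: \forall x \forall y \forall z ((x R^2 y \wedge x R^2 z) \to \exists w (y R^2 w \wedge zRw)).
(F1): fails — aR²a, aR²a but no w with aR²w and aRw.
(F2): condition met.
(F3): condition met.
(F4): fails — 0R²0, 0R²0 but no w with 0R²w and 0Rw.

(F2), (F3)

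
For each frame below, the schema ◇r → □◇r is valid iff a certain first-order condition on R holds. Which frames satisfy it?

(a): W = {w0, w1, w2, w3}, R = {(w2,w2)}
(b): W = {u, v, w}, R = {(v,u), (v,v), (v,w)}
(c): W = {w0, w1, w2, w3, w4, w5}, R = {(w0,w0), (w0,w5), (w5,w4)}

(a)

Frame correspondent (Sahlqvist): ∀x ∀y ∀z (Rxy ∧ Rxz → Ryz) — i.e. the Euclidean property.
(a): condition met.
(b): fails — Rvu and Rvu but not Ruu.
(c): fails — Rw0w5 and Rw0w5 but not Rw5w5.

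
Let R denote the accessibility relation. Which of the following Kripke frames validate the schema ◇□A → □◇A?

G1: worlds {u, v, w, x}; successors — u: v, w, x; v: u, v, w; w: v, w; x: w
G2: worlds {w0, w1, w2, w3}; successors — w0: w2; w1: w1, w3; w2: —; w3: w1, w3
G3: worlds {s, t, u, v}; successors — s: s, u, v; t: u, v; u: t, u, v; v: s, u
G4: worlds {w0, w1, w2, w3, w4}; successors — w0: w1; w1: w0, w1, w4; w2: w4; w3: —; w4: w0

G1, G3

This is the axiom for convergence; its first-order frame correspondent is ∀x ∀y ∀z (Rxy ∧ Rxz → ∃w (Ryw ∧ Rzw)).
G1: holds.
G2: fails — Rw0w2 and Rw0w2 but w2 and w2 have no common successor.
G3: holds.
G4: fails — Rw1w0 and Rw1w4 but w0 and w4 have no common successor.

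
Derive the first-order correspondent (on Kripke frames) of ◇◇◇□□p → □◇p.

∀x ∀y ∀z ((xR³y ∧ xRz) → ∃w (yR²w ∧ zRw))

This is a Sahlqvist (Geach-type) schema ◇^3□^2p → □^1◇^1p.
Minimal-valuation argument: fix x; take any y with xR^3y and any z with xR^1z. Set V(p) to the set of worlds R-reachable from y in exactly 2 steps. Then □^2p holds at y, so the antecedent holds at x; validity forces ◇^1p at z, giving a w with zR^1w and yR^2w.
First-order correspondent: ∀x ∀y ∀z ((xR³y ∧ xRz) → ∃w (yR²w ∧ zRw)).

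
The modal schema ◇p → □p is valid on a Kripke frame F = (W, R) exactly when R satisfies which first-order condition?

partial functionality: ∀x ∀y ∀z (Rxy ∧ Rxz → y = z)

Suppose ◇p→□p is valid. Take Rxy, Rxz and set V(p)={y}. Then ◇p at x, so □p at x, so p at z, i.e. z=y.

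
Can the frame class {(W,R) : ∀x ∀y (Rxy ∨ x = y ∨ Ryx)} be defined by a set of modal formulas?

Any modally definable frame class is closed under disjoint unions.
Take 4 disjoint single-world reflexive frames: each is trivially connected, but their disjoint union has 4 worlds with no edge between distinct components, so it is not connected.
So no modal formula (or set of formulas) defines exactly the connected frames.

Not modally definable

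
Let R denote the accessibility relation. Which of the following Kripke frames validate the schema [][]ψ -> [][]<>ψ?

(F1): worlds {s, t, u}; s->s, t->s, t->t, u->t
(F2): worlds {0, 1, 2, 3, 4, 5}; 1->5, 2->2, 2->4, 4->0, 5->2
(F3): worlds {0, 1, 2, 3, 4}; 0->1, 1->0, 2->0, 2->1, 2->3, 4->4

Frame correspondent (Sahlqvist): forall x forall z (x R^2 z -> exists w (x R^2 w & zRw)) — i.e. a generalized confluence (Geach) condition.
(F1): ✓.
(F2): fails — 2R²0 but no w with 2R²w and 0Rw.
(F3): fails — 0R²0 but no w with 0R²w and 0Rw.

(F1)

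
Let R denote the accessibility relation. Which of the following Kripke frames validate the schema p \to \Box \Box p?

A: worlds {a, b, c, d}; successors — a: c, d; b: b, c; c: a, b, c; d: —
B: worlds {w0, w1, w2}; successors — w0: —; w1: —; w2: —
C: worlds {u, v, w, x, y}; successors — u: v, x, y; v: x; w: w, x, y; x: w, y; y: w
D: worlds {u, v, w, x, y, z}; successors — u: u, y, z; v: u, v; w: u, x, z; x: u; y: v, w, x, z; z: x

B

The schema corresponds to a generalized confluence (Geach) condition: \forall x \forall z (x R^2 z \to \exists w (x = w \wedge z = w)).
A: fails — aR²b but a ≠ b.
B: condition met.
C: fails — uR²w but u ≠ w.
D: fails — uR²v but u ≠ v.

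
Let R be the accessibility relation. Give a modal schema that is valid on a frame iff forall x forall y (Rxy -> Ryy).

The condition is shift-reflexivity. The T□ schema □(□q → q) defines it.
Suppose □(□q→q) is valid. Take Rxy and set V(q)={w : Ryw}. Then at y, □q holds; since □(□q→q) at x, □q→q at y, so q at y, i.e. Ryy.

□(□q → q)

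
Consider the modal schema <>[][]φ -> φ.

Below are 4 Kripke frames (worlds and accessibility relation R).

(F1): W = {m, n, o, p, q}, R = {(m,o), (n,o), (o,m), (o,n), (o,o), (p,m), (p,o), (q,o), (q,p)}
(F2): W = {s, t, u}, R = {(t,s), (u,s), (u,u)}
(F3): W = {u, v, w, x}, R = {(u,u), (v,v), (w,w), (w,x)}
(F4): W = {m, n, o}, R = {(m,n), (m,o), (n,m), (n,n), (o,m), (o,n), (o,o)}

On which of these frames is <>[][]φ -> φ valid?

The schema corresponds to a generalized confluence (Geach) condition: forall x forall y (xRy -> exists w (y R^2 w & x = w)).
(F1): fails — pRm but no w with mR²w and p=w.
(F2): fails — tRs but no w with sR²w and t=w.
(F3): fails — wRx but no t with xR²t and w=t.
(F4): satisfies the condition.

(F4)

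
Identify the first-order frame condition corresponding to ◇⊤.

Seriality

◇⊤ holds at w iff w has a successor, so frame-validity of ◇⊤ is exactly seriality. Equivalently via □p → ◇p:
Suppose □p→◇p is valid. At any x set V(p)=W. Then □p at x, so ◇p at x, so x has a successor.
Conversely, on a frame with seriality the schema holds at every world under every valuation.
Frame condition: ∀x ∃y Rxy.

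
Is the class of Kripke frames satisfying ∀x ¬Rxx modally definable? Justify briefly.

If a class were modally definable it would be closed under surjective bounded morphisms (Goldblatt–Thomason).
The 4-cycle (worlds 0,1,2,3 with 0→1→2→3→0) is irreflexive, and the map sending every world to a single reflexive point • is a surjective bounded morphism (forth: every edge maps to (•,•); back: every world has a successor). So any modal formula valid on the 4-cycle is also valid on the reflexive point, which is not irreflexive.
So the class is not modally definable.

No — not modally definable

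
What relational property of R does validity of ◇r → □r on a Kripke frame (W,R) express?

Suppose ◇r→□r is valid. Take Rxy, Rxz and set V(r)={y}. Then ◇r at x, so □r at x, so r at z, i.e. z=y.

partial functionality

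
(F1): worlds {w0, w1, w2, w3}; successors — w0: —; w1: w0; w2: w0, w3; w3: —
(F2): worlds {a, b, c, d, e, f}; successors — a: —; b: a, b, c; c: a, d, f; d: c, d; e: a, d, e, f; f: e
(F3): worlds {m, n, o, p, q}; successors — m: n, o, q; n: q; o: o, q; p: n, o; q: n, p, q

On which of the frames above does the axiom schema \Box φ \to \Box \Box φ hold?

This is the axiom for transitivity; its first-order frame correspondent is \forall x \forall y \forall z (Rxy \wedge Ryz \to Rxz).
(F1): ✓.
(F2): fails — Rbc and Rcd but not Rbd.
(F3): fails — Rpn and Rnq but not Rpq.
Valid on: (F1).

(F1)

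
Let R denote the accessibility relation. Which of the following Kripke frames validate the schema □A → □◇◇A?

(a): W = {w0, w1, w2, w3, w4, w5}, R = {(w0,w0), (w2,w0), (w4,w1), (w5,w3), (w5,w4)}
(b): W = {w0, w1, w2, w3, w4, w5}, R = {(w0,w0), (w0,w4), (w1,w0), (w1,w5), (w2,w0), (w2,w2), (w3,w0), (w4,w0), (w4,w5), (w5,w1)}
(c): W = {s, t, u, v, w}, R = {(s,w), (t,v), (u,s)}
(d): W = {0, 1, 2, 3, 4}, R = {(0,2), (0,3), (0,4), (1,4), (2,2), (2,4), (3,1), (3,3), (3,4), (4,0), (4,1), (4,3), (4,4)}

This is the axiom for a generalized confluence (Geach) condition; its first-order frame correspondent is ∀x ∀z (xRz → ∃w (xRw ∧ zR²w)).
(a): fails — w4Rw1 but no w with w4Rw and w1R²w.
(b): satisfies the condition.
(c): fails — sRw but no w* with sRw* and wR²w*.
(d): satisfies the condition.

(b), (d)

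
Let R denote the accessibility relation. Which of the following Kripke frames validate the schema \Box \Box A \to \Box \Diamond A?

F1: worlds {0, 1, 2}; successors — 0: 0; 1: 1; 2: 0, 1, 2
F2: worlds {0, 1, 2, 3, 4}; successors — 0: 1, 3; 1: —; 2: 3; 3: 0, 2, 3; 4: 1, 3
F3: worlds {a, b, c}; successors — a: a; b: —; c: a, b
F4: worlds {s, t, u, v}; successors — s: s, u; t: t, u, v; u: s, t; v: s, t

F1, F4

Frame correspondent (Sahlqvist): \forall x \forall z (xRz \to \exists w (x R^2 w \wedge zRw)) — i.e. a generalized confluence (Geach) condition.
F1: satisfies the condition.
F2: fails — 0R1 but no w with 0R²w and 1Rw.
F3: fails — cRb but no w with cR²w and bRw.
F4: satisfies the condition.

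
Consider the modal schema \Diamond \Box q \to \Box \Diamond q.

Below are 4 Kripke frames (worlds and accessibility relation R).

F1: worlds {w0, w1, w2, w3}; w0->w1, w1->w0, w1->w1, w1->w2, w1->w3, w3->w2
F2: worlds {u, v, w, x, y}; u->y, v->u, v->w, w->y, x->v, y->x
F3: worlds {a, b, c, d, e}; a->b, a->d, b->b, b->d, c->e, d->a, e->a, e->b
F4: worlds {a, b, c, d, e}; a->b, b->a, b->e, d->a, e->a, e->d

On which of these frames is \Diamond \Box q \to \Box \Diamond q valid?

F2

The schema corresponds to convergence: \forall x \forall y \forall z (Rxy \wedge Rxz \to \exists w (Ryw \wedge Rzw)).
F1: fails — Rw1w2 and Rw1w2 but w2 and w2 have no common successor.
F2: condition met.
F3: fails — Rab and Rad but b and d have no common successor.
F4: fails — Rba and Rbe but a and e have no common successor.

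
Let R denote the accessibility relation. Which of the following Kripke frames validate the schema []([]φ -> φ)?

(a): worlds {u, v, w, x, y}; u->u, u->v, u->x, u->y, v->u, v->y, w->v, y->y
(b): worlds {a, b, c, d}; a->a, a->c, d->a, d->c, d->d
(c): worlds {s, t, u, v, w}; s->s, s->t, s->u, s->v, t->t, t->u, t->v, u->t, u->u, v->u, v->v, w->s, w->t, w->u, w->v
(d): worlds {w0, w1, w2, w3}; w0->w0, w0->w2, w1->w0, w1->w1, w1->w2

The schema corresponds to shift-reflexivity: forall x forall y (Rxy -> Ryy).
(a): fails — Ruv but not Rvv.
(b): fails — Rdc but not Rcc.
(c): holds.
(d): fails — Rw1w2 but not Rw2w2.
Valid on: (c).

(c)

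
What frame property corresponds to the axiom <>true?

This is a form of the D axiom.
Its frame correspondent is seriality — forall x exists y Rxy.

seriality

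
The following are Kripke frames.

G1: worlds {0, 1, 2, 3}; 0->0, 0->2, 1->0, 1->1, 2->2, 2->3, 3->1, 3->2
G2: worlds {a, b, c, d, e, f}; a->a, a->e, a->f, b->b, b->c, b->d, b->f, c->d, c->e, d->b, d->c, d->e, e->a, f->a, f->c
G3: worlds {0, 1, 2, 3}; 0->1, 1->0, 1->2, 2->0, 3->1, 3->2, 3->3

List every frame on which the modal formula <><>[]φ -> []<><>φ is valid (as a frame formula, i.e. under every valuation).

The schema corresponds to a generalized confluence (Geach) condition: forall x forall y forall z ((x R^2 y & xRz) -> exists w (yRw & z R^2 w)).
G1: condition met.
G2: condition met.
G3: fails — 1R²0, 1R0 but no w with 0Rw and 0R²w.

G1, G2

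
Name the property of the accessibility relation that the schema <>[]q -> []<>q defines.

convergence: forall x forall y forall z (Rxy & Rxz -> exists w (Ryw & Rzw))

Suppose ◇□q→□◇q is valid. Take Rxy, Rxz and set V(q)={w : Ryw}. Then □q at y so ◇□q at x, so □◇q at x, so ◇q at z, giving w with Rzw and Ryw.
Conversely, on a frame with convergence the schema holds at every world under every valuation.
Frame condition: forall x forall y forall z (Rxy & Rxz -> exists w (Ryw & Rzw)).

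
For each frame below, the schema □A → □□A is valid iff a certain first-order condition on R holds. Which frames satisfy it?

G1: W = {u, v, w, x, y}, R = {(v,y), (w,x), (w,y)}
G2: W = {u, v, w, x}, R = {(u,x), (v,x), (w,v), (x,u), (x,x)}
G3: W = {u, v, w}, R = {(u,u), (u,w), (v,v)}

G1, G3

The schema corresponds to transitivity: ∀x ∀y ∀z (Rxy ∧ Ryz → Rxz).
G1: ✓.
G2: fails — Rvx and Rxu but not Rvu.
G3: ✓.
Valid on: G1, G3.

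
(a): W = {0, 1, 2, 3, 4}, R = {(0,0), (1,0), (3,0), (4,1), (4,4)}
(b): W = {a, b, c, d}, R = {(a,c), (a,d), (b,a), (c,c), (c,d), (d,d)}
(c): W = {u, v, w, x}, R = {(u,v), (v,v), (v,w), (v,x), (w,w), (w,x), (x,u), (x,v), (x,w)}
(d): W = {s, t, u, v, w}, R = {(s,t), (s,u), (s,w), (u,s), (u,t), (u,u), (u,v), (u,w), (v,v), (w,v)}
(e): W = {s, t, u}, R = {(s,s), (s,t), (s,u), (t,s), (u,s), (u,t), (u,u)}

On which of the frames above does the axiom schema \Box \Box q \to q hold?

The schema corresponds to a generalized confluence (Geach) condition: \forall x \exists w (x R^2 w \wedge x = w).
(a): fails — at 1 but no w with 1R²w and 1=w.
(b): fails — at a but no w with aR²w and a=w.
(c): fails — at u but no t with uR²t and u=t.
(d): fails — at t but no w* with tR²w* and t=w*.
(e): condition met.
Valid on: (e).

(e)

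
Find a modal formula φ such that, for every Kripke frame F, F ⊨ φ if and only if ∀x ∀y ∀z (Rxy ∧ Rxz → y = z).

The condition is partial functionality. The CD schema ◇q → □q defines it.

◇q → □q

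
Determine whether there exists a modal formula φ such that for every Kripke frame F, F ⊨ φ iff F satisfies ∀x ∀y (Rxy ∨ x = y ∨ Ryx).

If a class were modally definable it would be closed under disjoint unions (Goldblatt–Thomason).
Take 2 disjoint single-world reflexive frames: each is trivially connected, but their disjoint union has 2 worlds with no edge between distinct components, so it is not connected.
So no modal formula (or set of formulas) defines exactly the connected frames.

Not definable by any modal formula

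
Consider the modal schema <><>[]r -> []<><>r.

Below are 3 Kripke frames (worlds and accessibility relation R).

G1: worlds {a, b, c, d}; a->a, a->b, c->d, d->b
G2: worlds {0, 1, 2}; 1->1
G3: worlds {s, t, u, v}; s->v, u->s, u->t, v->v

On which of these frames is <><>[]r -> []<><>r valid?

G2

The schema corresponds to a generalized confluence (Geach) condition: forall x forall y forall z ((x R^2 y & xRz) -> exists w (yRw & z R^2 w)).
G1: fails — aR²a, aRb but no w with aRw and bR²w.
G2: holds.
G3: fails — uR²v, uRt but no w with vRw and tR²w.
Valid on: G2.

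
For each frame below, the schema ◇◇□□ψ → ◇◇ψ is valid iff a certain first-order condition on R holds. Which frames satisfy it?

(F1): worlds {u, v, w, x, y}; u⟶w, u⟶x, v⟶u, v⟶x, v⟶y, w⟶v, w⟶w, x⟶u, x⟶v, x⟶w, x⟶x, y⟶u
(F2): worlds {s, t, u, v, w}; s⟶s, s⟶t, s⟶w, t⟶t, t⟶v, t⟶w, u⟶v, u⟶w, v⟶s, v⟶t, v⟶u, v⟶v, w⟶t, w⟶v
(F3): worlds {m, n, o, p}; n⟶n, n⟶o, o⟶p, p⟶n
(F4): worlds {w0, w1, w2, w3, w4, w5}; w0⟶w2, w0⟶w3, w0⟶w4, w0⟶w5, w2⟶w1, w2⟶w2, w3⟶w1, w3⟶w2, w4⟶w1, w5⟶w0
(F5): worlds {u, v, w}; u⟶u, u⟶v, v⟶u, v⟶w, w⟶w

(F1), (F2), (F3), (F5)

Frame correspondent (Sahlqvist): ∀x ∀y (xR²y → ∃w (yR²w ∧ xR²w)) — i.e. a generalized confluence (Geach) condition.
(F1): condition met.
(F2): condition met.
(F3): condition met.
(F4): fails — w0R²w1 but no w with w1R²w and w0R²w.
(F5): condition met.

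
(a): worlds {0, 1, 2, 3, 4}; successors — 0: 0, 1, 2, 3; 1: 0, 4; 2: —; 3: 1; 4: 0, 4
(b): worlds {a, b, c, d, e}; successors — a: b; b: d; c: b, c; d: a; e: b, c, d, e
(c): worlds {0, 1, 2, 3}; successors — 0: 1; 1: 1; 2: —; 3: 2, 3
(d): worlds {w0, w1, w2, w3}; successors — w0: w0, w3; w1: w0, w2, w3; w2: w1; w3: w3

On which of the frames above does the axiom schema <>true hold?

(b), (d)

Frame correspondent (Sahlqvist): forall x exists y Rxy — i.e. seriality.
(a): fails — world 2 has no successor.
(b): holds.
(c): fails — world 2 has no successor.
(d): holds.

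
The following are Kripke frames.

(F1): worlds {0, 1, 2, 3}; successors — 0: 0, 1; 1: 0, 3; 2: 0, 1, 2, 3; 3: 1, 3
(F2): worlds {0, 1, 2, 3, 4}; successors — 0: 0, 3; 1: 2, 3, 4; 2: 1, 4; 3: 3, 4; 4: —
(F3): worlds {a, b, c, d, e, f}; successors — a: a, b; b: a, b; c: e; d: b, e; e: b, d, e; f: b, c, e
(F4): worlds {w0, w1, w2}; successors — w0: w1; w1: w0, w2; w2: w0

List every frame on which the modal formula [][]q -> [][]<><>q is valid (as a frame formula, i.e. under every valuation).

The schema corresponds to a generalized confluence (Geach) condition: forall x forall z (x R^2 z -> exists w (x R^2 w & z R^2 w)).
(F1): satisfies the condition.
(F2): fails — 0R²4 but no w with 0R²w and 4R²w.
(F3): satisfies the condition.
(F4): fails — w0R²w2 but no w with w0R²w and w2R²w.
Valid on: (F1), (F3).

(F1), (F3)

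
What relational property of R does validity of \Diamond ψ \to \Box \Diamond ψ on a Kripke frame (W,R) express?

The Euclidean property

This is the 5 axiom.
It corresponds to the Euclidean property: \forall x \forall y \forall z (Rxy \wedge Rxz \to Ryz).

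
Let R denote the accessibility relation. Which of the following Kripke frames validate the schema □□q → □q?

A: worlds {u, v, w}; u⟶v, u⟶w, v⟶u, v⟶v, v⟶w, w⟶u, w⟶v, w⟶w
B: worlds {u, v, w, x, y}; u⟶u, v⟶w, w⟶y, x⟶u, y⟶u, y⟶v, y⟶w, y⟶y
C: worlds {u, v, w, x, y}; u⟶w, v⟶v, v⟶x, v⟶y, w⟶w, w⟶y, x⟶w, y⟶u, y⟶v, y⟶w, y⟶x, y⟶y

A, C

Frame correspondent (Sahlqvist): ∀x ∀y (Rxy → ∃z (Rxz ∧ Rzy)) — i.e. density.
A: holds.
B: fails — Rvw but no z with Rvz and Rzw.
C: holds.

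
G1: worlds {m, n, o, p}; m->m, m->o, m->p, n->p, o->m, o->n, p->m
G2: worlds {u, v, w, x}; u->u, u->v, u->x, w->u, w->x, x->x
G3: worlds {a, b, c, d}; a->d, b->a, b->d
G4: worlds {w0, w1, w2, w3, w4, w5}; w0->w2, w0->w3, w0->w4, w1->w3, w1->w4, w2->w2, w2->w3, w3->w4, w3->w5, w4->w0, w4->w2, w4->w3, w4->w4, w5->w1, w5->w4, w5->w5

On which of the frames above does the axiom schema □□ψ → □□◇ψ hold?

Frame correspondent (Sahlqvist): ∀x ∀z (xR²z → ∃w (xR²w ∧ zRw)) — i.e. a generalized confluence (Geach) condition.
G1: ✓.
G2: fails — uR²v but no t with uR²t and vRt.
G3: fails — bR²d but no w with bR²w and dRw.
G4: ✓.

G1, G4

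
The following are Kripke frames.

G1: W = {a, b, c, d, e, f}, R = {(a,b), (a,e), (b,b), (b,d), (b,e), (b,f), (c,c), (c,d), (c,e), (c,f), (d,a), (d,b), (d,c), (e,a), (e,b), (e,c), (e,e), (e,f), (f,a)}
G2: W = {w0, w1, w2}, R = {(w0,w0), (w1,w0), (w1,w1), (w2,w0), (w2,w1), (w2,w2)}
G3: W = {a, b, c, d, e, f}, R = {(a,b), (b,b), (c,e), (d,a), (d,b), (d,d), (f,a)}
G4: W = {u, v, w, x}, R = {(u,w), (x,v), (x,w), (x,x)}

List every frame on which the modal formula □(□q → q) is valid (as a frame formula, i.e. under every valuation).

Frame correspondent (Sahlqvist): ∀x ∀y (Rxy → Ryy) — i.e. shift-reflexivity.
G1: fails — Rcd but not Rdd.
G2: holds.
G3: fails — Rce but not Ree.
G4: fails — Rxw but not Rww.

G2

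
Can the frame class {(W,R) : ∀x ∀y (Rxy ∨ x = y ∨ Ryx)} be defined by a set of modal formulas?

Modal frame validity is preserved under disjoint unions.
Take 3 disjoint single-world reflexive frames: each is trivially connected, but their disjoint union has 3 worlds with no edge between distinct components, so it is not connected.
Hence connectedness of R is not modally definable.

Not modally definable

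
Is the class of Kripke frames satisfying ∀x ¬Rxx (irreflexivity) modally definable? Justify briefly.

Not modally definable

If a class were modally definable it would be closed under surjective bounded morphisms (Goldblatt–Thomason).
The 3-cycle (worlds s,t,u with s→t→u→s) is irreflexive, and the map sending every world to a single reflexive point • is a surjective bounded morphism (forth: every edge maps to (•,•); back: every world has a successor). So any modal formula valid on the 3-cycle is also valid on the reflexive point, which is not irreflexive.
So no modal formula (or set of formulas) defines exactly the irreflexive frames.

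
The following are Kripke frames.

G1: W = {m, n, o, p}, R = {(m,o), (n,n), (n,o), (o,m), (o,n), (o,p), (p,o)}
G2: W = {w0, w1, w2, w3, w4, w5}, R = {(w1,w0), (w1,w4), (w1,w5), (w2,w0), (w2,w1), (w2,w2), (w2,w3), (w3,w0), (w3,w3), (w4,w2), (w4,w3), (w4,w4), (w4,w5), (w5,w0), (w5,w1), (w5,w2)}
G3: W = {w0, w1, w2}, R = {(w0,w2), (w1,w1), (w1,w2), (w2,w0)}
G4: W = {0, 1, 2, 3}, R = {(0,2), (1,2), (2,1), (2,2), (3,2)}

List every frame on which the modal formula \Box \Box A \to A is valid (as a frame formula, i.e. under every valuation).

The schema corresponds to a generalized confluence (Geach) condition: \forall x \exists w (x R^2 w \wedge x = w).
G1: condition met.
G2: fails — at w0 but no w with w0R²w and w0=w.
G3: condition met.
G4: fails — at 0 but no w with 0R²w and 0=w.
Valid on: G1, G3.

G1, G3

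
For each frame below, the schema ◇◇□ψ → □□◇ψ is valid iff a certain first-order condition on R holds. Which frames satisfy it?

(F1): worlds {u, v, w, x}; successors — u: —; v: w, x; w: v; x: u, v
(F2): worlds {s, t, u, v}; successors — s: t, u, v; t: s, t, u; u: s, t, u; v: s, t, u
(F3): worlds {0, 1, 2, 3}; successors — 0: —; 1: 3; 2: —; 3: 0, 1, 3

(F2)

The schema corresponds to a generalized confluence (Geach) condition: ∀x ∀y ∀z ((xR²y ∧ xR²z) → ∃w (yRw ∧ zRw)).
(F1): fails — vR²u, vR²u but no t with uRt and uRt.
(F2): condition met.
(F3): fails — 1R²0, 1R²0 but no w with 0Rw and 0Rw.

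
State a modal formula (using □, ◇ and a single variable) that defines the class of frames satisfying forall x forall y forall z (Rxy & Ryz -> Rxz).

The condition is transitivity. The 4 schema □s → □□s defines it.

□s → □□s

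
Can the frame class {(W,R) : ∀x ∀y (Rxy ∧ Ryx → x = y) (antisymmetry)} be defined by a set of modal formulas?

Not definable by any modal formula

Modal frame validity is preserved under surjective bounded morphisms.
The 6-cycle (worlds 0,1,2,3,4,5 with 0→1→2→3→4→5→0) is antisymmetric. Sending even-indexed worlds to s and odd-indexed worlds to t is a surjective bounded morphism onto the two-world frame with s↔t, which is not antisymmetric.
Hence antisymmetry is not modally definable.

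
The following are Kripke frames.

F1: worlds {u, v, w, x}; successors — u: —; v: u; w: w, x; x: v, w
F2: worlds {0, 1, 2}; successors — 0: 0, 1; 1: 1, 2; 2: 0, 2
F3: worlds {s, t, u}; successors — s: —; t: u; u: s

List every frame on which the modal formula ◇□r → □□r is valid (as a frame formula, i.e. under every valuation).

Frame correspondent (Sahlqvist): ∀x ∀y ∀z ((xRy ∧ xR²z) → ∃w (yRw ∧ z = w)) — i.e. a generalized confluence (Geach) condition.
F1: fails — wRw, wR²v but no t with wRt and v=t.
F2: fails — 0R0, 0R²2 but no w with 0Rw and 2=w.
F3: ✓.

F3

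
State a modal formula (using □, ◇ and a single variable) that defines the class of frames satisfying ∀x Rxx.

A defining formula is □ψ → ψ (the T axiom).
Suppose □ψ→ψ is valid. At any x set V(ψ)={w : Rxw}. Then □ψ holds at x, so ψ holds at x, i.e. Rxx.

□ψ → ψ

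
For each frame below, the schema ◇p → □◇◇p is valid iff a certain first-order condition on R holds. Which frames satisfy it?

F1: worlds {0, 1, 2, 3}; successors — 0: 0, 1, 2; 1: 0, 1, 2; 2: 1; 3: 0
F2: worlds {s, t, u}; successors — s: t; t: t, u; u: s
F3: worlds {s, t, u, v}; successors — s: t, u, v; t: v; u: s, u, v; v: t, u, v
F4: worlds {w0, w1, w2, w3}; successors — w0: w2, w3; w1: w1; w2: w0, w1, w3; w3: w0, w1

F1, F3

The schema corresponds to a generalized confluence (Geach) condition: ∀x ∀y ∀z ((xRy ∧ xRz) → ∃w (y = w ∧ zR²w)).
F1: condition met.
F2: fails — tRu, tRu but no w with u=w and uR²w.
F3: condition met.
F4: fails — w2Rw0, w2Rw1 but no w with w0=w and w1R²w.
Valid on: F1, F3.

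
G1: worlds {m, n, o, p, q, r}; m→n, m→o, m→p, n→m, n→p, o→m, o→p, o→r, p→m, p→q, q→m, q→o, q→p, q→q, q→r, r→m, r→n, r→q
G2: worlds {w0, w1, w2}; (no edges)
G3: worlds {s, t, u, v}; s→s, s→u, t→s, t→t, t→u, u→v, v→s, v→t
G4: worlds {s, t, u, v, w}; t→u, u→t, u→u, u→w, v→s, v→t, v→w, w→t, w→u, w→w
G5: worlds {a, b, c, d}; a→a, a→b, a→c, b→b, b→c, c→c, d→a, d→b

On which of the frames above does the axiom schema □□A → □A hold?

Frame correspondent (Sahlqvist): ∀x ∀y (Rxy → ∃z (Rxz ∧ Rzy)) — i.e. density.
G1: fails — Ror but no z with Roz and Rzr.
G2: ✓.
G3: fails — Ruv but no z with Ruz and Rzv.
G4: fails — Rvs but no z with Rvz and Rzs.
G5: ✓.
Valid on: G2, G5.

G2, G5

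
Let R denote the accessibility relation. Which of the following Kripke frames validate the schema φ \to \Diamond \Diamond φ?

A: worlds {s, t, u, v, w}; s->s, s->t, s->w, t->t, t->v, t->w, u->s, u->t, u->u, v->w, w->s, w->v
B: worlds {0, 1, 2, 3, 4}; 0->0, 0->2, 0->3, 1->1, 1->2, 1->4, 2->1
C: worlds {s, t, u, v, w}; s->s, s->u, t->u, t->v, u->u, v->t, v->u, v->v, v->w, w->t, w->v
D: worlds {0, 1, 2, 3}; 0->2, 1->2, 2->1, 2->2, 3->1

A, C

The schema corresponds to a generalized confluence (Geach) condition: \forall x \exists w (x = w \wedge x R^2 w).
A: condition met.
B: fails — at 3 but no w with 3=w and 3R²w.
C: condition met.
D: fails — at 0 but no w with 0=w and 0R²w.
Valid on: A, C.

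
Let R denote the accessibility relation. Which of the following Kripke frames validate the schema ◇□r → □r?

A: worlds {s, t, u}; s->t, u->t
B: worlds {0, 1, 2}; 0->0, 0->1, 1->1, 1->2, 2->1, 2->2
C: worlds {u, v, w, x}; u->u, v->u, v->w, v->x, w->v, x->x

Frame correspondent (Sahlqvist): ∀x ∀y ∀z ((xRy ∧ xRz) → ∃w (yRw ∧ z = w)) — i.e. a generalized confluence (Geach) condition.
A: fails — sRt, sRt but no w with tRw and t=w.
B: fails — 0R1, 0R0 but no w with 1Rw and 0=w.
C: fails — vRu, vRw but no t with uRt and w=t.
Valid on no frame.

none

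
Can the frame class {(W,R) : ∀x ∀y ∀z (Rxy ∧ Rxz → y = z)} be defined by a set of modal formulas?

Yes: it is partial functionality, defined by the CD schema ◇p → □p.
Suppose ◇p→□p is valid. Take Rxy, Rxz and set V(p)={y}. Then ◇p at x, so □p at x, so p at z, i.e. z=y.

Definable; ◇p → □p defines it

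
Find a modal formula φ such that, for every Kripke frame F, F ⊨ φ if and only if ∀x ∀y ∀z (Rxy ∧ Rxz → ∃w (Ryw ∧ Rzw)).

The condition is convergence. The .2 schema ◇□p → □◇p defines it.
Suppose ◇□p→□◇p is valid. Take Rxy, Rxz and set V(p)={w : Ryw}. Then □p at y so ◇□p at x, so □◇p at x, so ◇p at z, giving w with Rzw and Ryw.

◇□p → □◇p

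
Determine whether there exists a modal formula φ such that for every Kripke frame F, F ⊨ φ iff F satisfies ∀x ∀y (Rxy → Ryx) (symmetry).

This is a Sahlqvist condition; the B axiom q → □◇q defines it.

Yes — defined by q → □◇q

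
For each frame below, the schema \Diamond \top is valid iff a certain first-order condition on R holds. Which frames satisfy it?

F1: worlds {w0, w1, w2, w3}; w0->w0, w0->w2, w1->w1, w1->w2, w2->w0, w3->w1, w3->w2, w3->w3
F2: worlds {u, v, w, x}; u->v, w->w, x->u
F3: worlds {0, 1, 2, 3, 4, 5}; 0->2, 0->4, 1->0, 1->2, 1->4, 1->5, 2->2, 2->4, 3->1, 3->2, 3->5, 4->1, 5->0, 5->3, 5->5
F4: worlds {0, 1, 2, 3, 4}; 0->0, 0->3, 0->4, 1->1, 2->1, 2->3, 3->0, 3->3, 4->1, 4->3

Frame correspondent (Sahlqvist): \forall x \exists y Rxy — i.e. seriality.
F1: holds.
F2: fails — world v has no successor.
F3: holds.
F4: holds.

F1, F3, F4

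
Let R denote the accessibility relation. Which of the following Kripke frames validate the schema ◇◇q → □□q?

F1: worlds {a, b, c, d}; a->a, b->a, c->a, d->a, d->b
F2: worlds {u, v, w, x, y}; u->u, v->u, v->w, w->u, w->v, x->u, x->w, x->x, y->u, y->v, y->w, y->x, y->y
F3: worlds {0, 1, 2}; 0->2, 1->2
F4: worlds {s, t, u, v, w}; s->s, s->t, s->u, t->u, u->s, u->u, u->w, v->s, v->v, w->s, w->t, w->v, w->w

F1, F3

This is the axiom for a generalized confluence (Geach) condition; its first-order frame correspondent is ∀x ∀y ∀z ((xR²y ∧ xR²z) → ∃w (y = w ∧ z = w)).
F1: condition met.
F2: fails — vR²u, vR²v but u ≠ v.
F3: condition met.
F4: fails — sR²s, sR²t but s ≠ t.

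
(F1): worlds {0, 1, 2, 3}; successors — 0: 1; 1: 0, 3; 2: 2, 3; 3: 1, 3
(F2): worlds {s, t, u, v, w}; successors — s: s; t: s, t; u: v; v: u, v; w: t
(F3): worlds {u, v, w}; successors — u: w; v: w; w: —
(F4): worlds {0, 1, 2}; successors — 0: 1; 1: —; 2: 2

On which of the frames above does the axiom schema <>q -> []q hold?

(F3), (F4)

The schema corresponds to partial functionality: forall x forall y forall z (Rxy & Rxz -> y = z).
(F1): fails — 1 sees both 0 and 3.
(F2): fails — t sees both s and t.
(F3): satisfies the condition.
(F4): satisfies the condition.
Valid on: (F3), (F4).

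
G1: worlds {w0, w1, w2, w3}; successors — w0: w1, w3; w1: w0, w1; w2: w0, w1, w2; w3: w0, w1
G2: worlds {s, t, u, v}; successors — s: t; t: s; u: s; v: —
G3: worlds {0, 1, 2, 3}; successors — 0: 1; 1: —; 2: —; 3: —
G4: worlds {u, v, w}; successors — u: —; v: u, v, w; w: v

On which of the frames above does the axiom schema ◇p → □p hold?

Frame correspondent (Sahlqvist): ∀x ∀y ∀z (Rxy ∧ Rxz → y = z) — i.e. partial functionality.
G1: fails — w0 sees both w1 and w3.
G2: ✓.
G3: ✓.
G4: fails — v sees both u and v.
Valid on: G2, G3.

G2, G3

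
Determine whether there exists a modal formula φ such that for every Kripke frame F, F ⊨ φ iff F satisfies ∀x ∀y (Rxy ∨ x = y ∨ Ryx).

Modal frame validity is preserved under disjoint unions.
Take 3 disjoint single-world reflexive frames: each is trivially connected, but their disjoint union has 3 worlds with no edge between distinct components, so it is not connected.
So no modal formula (or set of formulas) defines exactly the connected frames.

No — not modally definable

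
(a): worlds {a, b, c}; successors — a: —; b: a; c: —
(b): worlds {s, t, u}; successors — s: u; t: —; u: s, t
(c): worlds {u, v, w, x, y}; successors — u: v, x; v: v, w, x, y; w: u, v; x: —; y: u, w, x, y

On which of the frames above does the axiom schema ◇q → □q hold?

This is the axiom for partial functionality; its first-order frame correspondent is ∀x ∀y ∀z (Rxy ∧ Rxz → y = z).
(a): holds.
(b): fails — u sees both s and t.
(c): fails — u sees both v and x.

(a)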